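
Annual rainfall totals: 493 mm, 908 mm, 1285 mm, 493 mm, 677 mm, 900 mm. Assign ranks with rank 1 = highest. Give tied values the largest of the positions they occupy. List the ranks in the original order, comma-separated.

6, 2, 1, 6, 4, 3

Sorted (descending): 1285, 908, 900, 677, 493, 493
The 2 values of 493 occupy positions 5–6 → each gets rank 6.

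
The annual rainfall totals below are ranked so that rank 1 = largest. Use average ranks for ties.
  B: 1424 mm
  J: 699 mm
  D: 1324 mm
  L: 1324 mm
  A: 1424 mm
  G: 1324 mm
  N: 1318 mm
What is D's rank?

4

Sorted (descending): 1424, 1424, 1324, 1324, 1324, 1318, 699
The 2 values of 1424 occupy positions 1–2 → average rank (1+2)/2 = 1.5.
The 3 values of 1324 occupy positions 3–5 → average rank 4.
D has value 1324 mm → rank 4.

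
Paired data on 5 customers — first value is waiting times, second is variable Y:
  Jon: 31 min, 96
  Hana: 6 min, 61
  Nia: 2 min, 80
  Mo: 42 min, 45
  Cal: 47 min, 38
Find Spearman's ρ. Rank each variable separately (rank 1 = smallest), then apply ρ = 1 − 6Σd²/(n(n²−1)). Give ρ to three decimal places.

Ranks of variable 1: 3, 2, 1, 4, 5
Ranks of variable 2: 5, 3, 4, 2, 1
d = r₁ − r₂: -2, -1, -3, 2, 4
d²: 4, 1, 9, 4, 16; Σd² = 34
ρ = 1 − 6·34/(5·24) = 1 − 204/120 = -0.700

-0.700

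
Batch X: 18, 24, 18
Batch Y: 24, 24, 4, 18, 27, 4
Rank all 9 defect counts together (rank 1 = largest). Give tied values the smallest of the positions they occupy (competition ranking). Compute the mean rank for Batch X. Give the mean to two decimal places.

Sorted (descending): 27, 24, 24, 24, 18, 18, 18, 4, 4
The 3 values of 24 occupy positions 2–4 → each gets rank 2.
The 3 values of 18 occupy positions 5–7 → each gets rank 5.
The 2 values of 4 occupy positions 8–9 → each gets rank 8.
Batch X values → pooled ranks: 18→5, 24→2, 18→5
Mean rank = (5 + 2 + 5) / 3 = 4.00

4.00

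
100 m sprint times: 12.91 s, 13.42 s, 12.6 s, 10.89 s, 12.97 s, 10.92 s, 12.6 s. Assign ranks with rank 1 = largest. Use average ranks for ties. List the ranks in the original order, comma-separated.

3, 1, 4.5, 7, 2, 6, 4.5

Sorted (descending): 13.42, 12.97, 12.91, 12.6, 12.6, 10.92, 10.89
The 2 values of 12.6 occupy positions 4–5 → average rank (4+5)/2 = 4.5.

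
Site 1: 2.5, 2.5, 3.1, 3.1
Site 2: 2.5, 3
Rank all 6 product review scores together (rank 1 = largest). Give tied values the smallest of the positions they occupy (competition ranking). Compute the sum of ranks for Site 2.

Sorted (descending): 3.1, 3.1, 3, 2.5, 2.5, 2.5
The 2 values of 3.1 occupy positions 1–2 → each gets rank 1.
The 3 values of 2.5 occupy positions 4–6 → each gets rank 4.
Site 2 values → pooled ranks: 2.5→4, 3→3
Rank sum = 4 + 3 = 7

7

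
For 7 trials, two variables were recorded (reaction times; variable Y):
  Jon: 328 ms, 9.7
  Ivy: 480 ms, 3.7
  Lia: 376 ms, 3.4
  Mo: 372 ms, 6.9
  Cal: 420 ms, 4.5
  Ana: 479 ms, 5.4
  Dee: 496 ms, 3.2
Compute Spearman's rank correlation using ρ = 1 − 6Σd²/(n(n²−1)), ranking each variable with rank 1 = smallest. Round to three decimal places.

Ranks of variable 1: 1, 6, 3, 2, 4, 5, 7
Ranks of variable 2: 7, 3, 2, 6, 4, 5, 1
d = r₁ − r₂: -6, 3, 1, -4, 0, 0, 6
d²: 36, 9, 1, 16, 0, 0, 36; Σd² = 98
ρ = 1 − 6·98/(7·48) = 1 − 588/336 = -0.750

-0.750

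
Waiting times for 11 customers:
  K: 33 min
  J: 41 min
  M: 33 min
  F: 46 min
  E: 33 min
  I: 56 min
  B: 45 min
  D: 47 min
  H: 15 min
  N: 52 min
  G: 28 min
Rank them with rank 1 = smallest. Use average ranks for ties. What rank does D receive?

9

Sorted (ascending): 15, 28, 33, 33, 33, 41, 45, 46, 47, 52, 56
The 3 values of 33 occupy positions 3–5 → average rank 4.
D has value 47 min → rank 9.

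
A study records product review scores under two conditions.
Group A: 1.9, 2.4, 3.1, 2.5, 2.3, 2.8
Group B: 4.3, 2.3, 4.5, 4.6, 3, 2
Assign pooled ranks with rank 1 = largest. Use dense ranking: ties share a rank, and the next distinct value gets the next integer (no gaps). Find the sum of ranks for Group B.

30

Sorted (descending): 4.6, 4.5, 4.3, 3.1, 3, 2.8, 2.5, 2.4, 2.3, 2.3, 2, 1.9
The 2 values of 2.3 share dense rank 9.
Remaining distinct values take the next consecutive integers.
Group B values → pooled ranks: 4.3→3, 2.3→9, 4.5→2, 4.6→1, 3→5, 2→10
Rank sum = 3 + 9 + 2 + 1 + 5 + 10 = 30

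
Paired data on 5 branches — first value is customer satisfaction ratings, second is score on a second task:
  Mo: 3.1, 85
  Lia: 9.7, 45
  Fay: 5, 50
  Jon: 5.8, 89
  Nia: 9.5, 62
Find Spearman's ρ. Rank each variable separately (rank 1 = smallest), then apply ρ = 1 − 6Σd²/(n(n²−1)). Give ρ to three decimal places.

Ranks of variable 1: 1, 5, 2, 3, 4
Ranks of variable 2: 4, 1, 2, 5, 3
d = r₁ − r₂: -3, 4, 0, -2, 1
d²: 9, 16, 0, 4, 1; Σd² = 30
ρ = 1 − 6·30/(5·24) = 1 − 180/120 = -0.500

-0.500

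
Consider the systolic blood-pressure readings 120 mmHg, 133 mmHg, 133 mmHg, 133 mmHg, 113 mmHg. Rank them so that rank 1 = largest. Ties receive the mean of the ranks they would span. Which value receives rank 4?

Sorted (descending): 133, 133, 133, 120, 113
The 3 values of 133 occupy positions 1–3 → average rank 2.
Rank 4 → value 120.

120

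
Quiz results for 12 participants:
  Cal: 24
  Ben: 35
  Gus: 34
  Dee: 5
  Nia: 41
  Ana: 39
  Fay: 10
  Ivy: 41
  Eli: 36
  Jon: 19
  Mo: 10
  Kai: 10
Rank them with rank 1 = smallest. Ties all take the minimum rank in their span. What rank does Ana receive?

10

Sorted (ascending): 5, 10, 10, 10, 19, 24, 34, 35, 36, 39, 41, 41
The 3 values of 10 occupy positions 2–4 → each gets rank 2.
The 2 values of 41 occupy positions 11–12 → each gets rank 11.
Ana has value 39 → rank 10.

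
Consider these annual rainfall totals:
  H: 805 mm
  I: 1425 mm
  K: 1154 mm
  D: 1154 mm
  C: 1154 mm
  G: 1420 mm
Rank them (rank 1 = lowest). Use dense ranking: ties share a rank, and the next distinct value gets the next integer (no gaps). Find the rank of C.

2

Sorted (ascending): 805, 1154, 1154, 1154, 1420, 1425
The 3 values of 1154 share dense rank 2.
Remaining distinct values take the next consecutive integers.
C has value 1154 mm → rank 2.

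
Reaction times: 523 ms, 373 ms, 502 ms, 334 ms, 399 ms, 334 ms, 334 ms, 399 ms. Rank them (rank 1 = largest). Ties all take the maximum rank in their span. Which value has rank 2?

502

Sorted (descending): 523, 502, 399, 399, 373, 334, 334, 334
The 2 values of 399 occupy positions 3–4 → each gets rank 4.
The 3 values of 334 occupy positions 6–8 → each gets rank 8.
Rank 2 → value 502.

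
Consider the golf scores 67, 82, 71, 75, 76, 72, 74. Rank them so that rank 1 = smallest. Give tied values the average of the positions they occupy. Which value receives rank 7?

Sorted (ascending): 67, 71, 72, 74, 75, 76, 82
No ties — each value takes its position as its rank.
Rank 7 → value 82.

82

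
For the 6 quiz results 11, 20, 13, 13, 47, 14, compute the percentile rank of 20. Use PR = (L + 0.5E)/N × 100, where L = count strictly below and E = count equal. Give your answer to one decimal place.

N = 6.
Strictly below 20: 4. Equal to 20: 1.
PR = (4 + 0.5·1)/6 × 100 = 75.0

75.0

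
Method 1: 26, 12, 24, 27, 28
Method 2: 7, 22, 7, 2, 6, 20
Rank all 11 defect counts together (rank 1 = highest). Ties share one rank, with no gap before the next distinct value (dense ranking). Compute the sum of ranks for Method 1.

17

Sorted (descending): 28, 27, 26, 24, 22, 20, 12, 7, 7, 6, 2
The 2 values of 7 share dense rank 8.
Remaining distinct values take the next consecutive integers.
Method 1 values → pooled ranks: 26→3, 12→7, 24→4, 27→2, 28→1
Rank sum = 3 + 7 + 4 + 2 + 1 = 17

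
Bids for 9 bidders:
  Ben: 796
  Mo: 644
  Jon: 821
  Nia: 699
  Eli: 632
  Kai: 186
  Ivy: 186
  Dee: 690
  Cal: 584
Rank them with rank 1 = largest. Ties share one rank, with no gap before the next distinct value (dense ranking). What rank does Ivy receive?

8

Sorted (descending): 821, 796, 699, 690, 644, 632, 584, 186, 186
The 2 values of 186 share dense rank 8.
Remaining distinct values take the next consecutive integers.
Ivy has value 186 → rank 8.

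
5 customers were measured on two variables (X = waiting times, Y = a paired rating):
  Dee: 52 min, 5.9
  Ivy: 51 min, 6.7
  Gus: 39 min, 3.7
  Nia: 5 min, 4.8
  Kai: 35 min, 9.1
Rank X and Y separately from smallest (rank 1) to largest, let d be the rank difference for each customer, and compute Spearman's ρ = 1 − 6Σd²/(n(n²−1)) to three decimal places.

0.100

Ranks of variable 1: 5, 4, 3, 1, 2
Ranks of variable 2: 3, 4, 1, 2, 5
d = r₁ − r₂: 2, 0, 2, -1, -3
d²: 4, 0, 4, 1, 9; Σd² = 18
ρ = 1 − 6·18/(5·24) = 1 − 108/120 = 0.100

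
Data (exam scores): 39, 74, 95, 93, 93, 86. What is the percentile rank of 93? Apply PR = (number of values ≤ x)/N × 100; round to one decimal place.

83.3

N = 6.
Strictly below 93: 3. Equal to 93: 2.
PR = 5/6 × 100 = 83.3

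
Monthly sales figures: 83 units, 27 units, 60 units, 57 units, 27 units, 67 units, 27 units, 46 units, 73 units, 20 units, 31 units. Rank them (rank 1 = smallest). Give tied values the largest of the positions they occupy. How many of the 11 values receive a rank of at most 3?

1

Sorted (ascending): 20, 27, 27, 27, 31, 46, 57, 60, 67, 73, 83
The 3 values of 27 occupy positions 2–4 → each gets rank 4.
Ranks ≤ 3: {1} → 1 value.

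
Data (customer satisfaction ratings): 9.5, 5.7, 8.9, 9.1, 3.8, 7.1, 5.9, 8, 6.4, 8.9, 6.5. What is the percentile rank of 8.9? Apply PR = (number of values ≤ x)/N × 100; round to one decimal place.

81.8

N = 11.
Strictly below 8.9: 7. Equal to 8.9: 2.
PR = 9/11 × 100 = 81.8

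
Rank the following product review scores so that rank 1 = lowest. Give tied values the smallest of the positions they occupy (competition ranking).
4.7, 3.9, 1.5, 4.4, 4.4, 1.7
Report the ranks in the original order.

Sorted (ascending): 1.5, 1.7, 3.9, 4.4, 4.4, 4.7
The 2 values of 4.4 occupy positions 4–5 → each gets rank 4.

6, 3, 1, 4, 4, 2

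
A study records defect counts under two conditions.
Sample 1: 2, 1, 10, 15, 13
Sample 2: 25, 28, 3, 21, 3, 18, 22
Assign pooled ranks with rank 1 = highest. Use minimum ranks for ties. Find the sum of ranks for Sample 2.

Sorted (descending): 28, 25, 22, 21, 18, 15, 13, 10, 3, 3, 2, 1
The 2 values of 3 occupy positions 9–10 → each gets rank 9.
Sample 2 values → pooled ranks: 25→2, 28→1, 3→9, 21→4, 3→9, 18→5, 22→3
Rank sum = 2 + 1 + 9 + 4 + 9 + 5 + 3 = 33

33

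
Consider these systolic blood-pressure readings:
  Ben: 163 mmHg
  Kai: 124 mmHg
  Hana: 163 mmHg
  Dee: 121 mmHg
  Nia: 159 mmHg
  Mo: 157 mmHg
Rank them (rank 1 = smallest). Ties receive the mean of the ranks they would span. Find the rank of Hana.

Sorted (ascending): 121, 124, 157, 159, 163, 163
The 2 values of 163 occupy positions 5–6 → average rank (5+6)/2 = 5.5.
Hana has value 163 mmHg → rank 5.5.

5.5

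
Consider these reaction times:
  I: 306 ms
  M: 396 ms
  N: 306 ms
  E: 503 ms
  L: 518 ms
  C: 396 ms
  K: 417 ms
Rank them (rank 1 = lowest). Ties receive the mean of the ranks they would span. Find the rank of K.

5

Sorted (ascending): 306, 306, 396, 396, 417, 503, 518
The 2 values of 306 occupy positions 1–2 → average rank (1+2)/2 = 1.5.
The 2 values of 396 occupy positions 3–4 → average rank (3+4)/2 = 3.5.
K has value 417 ms → rank 5.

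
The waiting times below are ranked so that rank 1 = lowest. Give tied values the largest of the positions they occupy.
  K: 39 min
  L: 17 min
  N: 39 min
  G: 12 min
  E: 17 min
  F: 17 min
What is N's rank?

Sorted (ascending): 12, 17, 17, 17, 39, 39
The 3 values of 17 occupy positions 2–4 → each gets rank 4.
The 2 values of 39 occupy positions 5–6 → each gets rank 6.
N has value 39 min → rank 6.

6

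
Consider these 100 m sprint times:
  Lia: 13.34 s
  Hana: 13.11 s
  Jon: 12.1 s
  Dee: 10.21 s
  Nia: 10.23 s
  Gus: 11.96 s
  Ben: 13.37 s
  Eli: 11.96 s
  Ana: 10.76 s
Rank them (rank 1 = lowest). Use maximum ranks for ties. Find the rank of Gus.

5

Sorted (ascending): 10.21, 10.23, 10.76, 11.96, 11.96, 12.1, 13.11, 13.34, 13.37
The 2 values of 11.96 occupy positions 4–5 → each gets rank 5.
Gus has value 11.96 s → rank 5.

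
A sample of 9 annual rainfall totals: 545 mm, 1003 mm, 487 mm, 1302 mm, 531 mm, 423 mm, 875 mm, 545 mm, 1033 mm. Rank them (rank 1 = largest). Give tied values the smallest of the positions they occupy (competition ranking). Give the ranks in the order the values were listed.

5, 3, 8, 1, 7, 9, 4, 5, 2

Sorted (descending): 1302, 1033, 1003, 875, 545, 545, 531, 487, 423
The 2 values of 545 occupy positions 5–6 → each gets rank 5.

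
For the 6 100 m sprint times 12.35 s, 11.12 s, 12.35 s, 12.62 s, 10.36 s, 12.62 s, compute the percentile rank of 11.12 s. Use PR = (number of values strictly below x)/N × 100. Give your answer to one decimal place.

16.7

N = 6.
Strictly below 11.12: 1. Equal to 11.12: 1.
PR = 1/6 × 100 = 16.7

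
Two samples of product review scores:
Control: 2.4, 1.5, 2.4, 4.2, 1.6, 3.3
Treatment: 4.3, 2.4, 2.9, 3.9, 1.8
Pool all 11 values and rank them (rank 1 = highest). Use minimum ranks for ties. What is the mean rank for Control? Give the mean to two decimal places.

6.50

Sorted (descending): 4.3, 4.2, 3.9, 3.3, 2.9, 2.4, 2.4, 2.4, 1.8, 1.6, 1.5
The 3 values of 2.4 occupy positions 6–8 → each gets rank 6.
Control values → pooled ranks: 2.4→6, 1.5→11, 2.4→6, 4.2→2, 1.6→10, 3.3→4
Mean rank = (6 + 11 + 6 + 2 + 10 + 4) / 6 = 6.50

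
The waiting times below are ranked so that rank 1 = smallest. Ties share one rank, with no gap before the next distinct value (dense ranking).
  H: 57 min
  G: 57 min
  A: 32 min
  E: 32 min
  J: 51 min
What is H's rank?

Sorted (ascending): 32, 32, 51, 57, 57
The 2 values of 32 share dense rank 1.
The 2 values of 57 share dense rank 3.
Remaining distinct values take the next consecutive integers.
H has value 57 min → rank 3.

3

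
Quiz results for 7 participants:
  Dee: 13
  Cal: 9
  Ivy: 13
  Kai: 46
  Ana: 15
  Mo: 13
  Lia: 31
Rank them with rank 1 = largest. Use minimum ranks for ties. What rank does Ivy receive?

Sorted (descending): 46, 31, 15, 13, 13, 13, 9
The 3 values of 13 occupy positions 4–6 → each gets rank 4.
Ivy has value 13 → rank 4.

4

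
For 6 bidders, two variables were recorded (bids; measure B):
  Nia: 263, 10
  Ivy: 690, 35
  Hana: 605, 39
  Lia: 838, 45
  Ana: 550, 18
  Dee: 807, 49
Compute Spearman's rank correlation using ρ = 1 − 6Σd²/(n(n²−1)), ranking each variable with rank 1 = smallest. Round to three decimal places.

Ranks of variable 1: 1, 4, 3, 6, 2, 5
Ranks of variable 2: 1, 3, 4, 5, 2, 6
d = r₁ − r₂: 0, 1, -1, 1, 0, -1
d²: 0, 1, 1, 1, 0, 1; Σd² = 4
ρ = 1 − 6·4/(6·35) = 1 − 24/210 = 0.886

0.886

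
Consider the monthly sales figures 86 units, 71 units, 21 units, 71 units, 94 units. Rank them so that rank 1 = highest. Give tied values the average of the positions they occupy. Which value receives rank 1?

Sorted (descending): 94, 86, 71, 71, 21
The 2 values of 71 occupy positions 3–4 → average rank (3+4)/2 = 3.5.
Rank 1 → value 94.

94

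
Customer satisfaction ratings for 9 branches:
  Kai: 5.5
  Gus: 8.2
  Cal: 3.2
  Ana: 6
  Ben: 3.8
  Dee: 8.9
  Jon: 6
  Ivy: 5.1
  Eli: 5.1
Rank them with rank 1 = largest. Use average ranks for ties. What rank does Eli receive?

Sorted (descending): 8.9, 8.2, 6, 6, 5.5, 5.1, 5.1, 3.8, 3.2
The 2 values of 6 occupy positions 3–4 → average rank (3+4)/2 = 3.5.
The 2 values of 5.1 occupy positions 6–7 → average rank (6+7)/2 = 6.5.
Eli has value 5.1 → rank 6.5.

6.5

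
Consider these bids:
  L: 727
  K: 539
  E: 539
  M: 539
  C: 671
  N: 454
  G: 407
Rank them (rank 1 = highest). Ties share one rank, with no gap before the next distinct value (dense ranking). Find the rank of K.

Sorted (descending): 727, 671, 539, 539, 539, 454, 407
The 3 values of 539 share dense rank 3.
Remaining distinct values take the next consecutive integers.
K has value 539 → rank 3.

3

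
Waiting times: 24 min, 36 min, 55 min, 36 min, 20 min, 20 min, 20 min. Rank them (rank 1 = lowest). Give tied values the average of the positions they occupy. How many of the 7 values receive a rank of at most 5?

4

Sorted (ascending): 20, 20, 20, 24, 36, 36, 55
The 3 values of 20 occupy positions 1–3 → average rank 2.
The 2 values of 36 occupy positions 5–6 → average rank (5+6)/2 = 5.5.
Ranks ≤ 5: {2, 2, 2, 4} → 4 values.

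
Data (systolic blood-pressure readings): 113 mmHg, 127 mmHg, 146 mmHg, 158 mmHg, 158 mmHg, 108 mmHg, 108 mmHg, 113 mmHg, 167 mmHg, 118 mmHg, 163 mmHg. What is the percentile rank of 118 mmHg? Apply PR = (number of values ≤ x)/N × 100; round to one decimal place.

45.5

N = 11.
Strictly below 118: 4. Equal to 118: 1.
PR = 5/11 × 100 = 45.5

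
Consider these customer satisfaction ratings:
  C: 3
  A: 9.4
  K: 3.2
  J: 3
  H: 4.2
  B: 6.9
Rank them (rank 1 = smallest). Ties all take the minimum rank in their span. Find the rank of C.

1

Sorted (ascending): 3, 3, 3.2, 4.2, 6.9, 9.4
The 2 values of 3 occupy positions 1–2 → each gets rank 1.
C has value 3 → rank 1.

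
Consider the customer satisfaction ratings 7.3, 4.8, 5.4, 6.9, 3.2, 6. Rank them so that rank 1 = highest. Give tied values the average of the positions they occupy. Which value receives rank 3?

Sorted (descending): 7.3, 6.9, 6, 5.4, 4.8, 3.2
No ties — each value takes its position as its rank.
Rank 3 → value 6.

6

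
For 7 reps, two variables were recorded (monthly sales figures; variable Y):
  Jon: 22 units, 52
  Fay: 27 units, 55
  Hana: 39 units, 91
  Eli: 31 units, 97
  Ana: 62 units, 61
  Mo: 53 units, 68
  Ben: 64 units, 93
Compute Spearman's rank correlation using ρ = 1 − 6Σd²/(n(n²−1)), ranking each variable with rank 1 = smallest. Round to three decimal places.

0.500

Ranks of variable 1: 1, 2, 4, 3, 6, 5, 7
Ranks of variable 2: 1, 2, 5, 7, 3, 4, 6
d = r₁ − r₂: 0, 0, -1, -4, 3, 1, 1
d²: 0, 0, 1, 16, 9, 1, 1; Σd² = 28
ρ = 1 − 6·28/(7·48) = 1 − 168/336 = 0.500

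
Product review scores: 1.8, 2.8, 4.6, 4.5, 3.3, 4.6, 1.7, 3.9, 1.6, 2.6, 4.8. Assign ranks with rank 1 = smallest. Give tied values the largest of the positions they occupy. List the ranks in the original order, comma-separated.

Sorted (ascending): 1.6, 1.7, 1.8, 2.6, 2.8, 3.3, 3.9, 4.5, 4.6, 4.6, 4.8
The 2 values of 4.6 occupy positions 9–10 → each gets rank 10.

3, 5, 10, 8, 6, 10, 2, 7, 1, 4, 11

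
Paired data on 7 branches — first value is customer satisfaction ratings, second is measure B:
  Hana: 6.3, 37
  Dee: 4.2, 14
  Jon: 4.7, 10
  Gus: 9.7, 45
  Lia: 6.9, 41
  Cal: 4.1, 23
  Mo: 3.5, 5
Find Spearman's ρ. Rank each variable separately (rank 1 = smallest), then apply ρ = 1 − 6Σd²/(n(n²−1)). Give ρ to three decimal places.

0.857

Ranks of variable 1: 5, 3, 4, 7, 6, 2, 1
Ranks of variable 2: 5, 3, 2, 7, 6, 4, 1
d = r₁ − r₂: 0, 0, 2, 0, 0, -2, 0
d²: 0, 0, 4, 0, 0, 4, 0; Σd² = 8
ρ = 1 − 6·8/(7·48) = 1 − 48/336 = 0.857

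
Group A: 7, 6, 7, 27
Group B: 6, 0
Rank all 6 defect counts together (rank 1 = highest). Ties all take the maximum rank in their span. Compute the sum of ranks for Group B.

11

Sorted (descending): 27, 7, 7, 6, 6, 0
The 2 values of 7 occupy positions 2–3 → each gets rank 3.
The 2 values of 6 occupy positions 4–5 → each gets rank 5.
Group B values → pooled ranks: 6→5, 0→6
Rank sum = 5 + 6 = 11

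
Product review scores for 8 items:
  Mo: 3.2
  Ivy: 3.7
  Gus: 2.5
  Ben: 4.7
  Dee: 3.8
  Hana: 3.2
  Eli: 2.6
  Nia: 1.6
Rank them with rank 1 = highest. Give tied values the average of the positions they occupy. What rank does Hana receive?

4.5

Sorted (descending): 4.7, 3.8, 3.7, 3.2, 3.2, 2.6, 2.5, 1.6
The 2 values of 3.2 occupy positions 4–5 → average rank (4+5)/2 = 4.5.
Hana has value 3.2 → rank 4.5.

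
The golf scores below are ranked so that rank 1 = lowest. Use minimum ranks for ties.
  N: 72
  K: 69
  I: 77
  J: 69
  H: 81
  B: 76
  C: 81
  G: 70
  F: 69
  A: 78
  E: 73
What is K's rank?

1

Sorted (ascending): 69, 69, 69, 70, 72, 73, 76, 77, 78, 81, 81
The 3 values of 69 occupy positions 1–3 → each gets rank 1.
The 2 values of 81 occupy positions 10–11 → each gets rank 10.
K has value 69 → rank 1.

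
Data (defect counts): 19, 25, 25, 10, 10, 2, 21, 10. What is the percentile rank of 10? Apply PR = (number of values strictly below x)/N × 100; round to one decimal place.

12.5

N = 8.
Strictly below 10: 1. Equal to 10: 3.
PR = 1/8 × 100 = 12.5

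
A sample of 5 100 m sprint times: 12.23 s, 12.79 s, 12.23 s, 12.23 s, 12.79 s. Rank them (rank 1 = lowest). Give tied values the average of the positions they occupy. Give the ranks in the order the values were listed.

2, 4.5, 2, 2, 4.5

Sorted (ascending): 12.23, 12.23, 12.23, 12.79, 12.79
The 3 values of 12.23 occupy positions 1–3 → average rank 2.
The 2 values of 12.79 occupy positions 4–5 → average rank (4+5)/2 = 4.5.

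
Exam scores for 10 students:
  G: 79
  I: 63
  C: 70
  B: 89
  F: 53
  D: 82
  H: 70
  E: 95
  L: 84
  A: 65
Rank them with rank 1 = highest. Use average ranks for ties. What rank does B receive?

2

Sorted (descending): 95, 89, 84, 82, 79, 70, 70, 65, 63, 53
The 2 values of 70 occupy positions 6–7 → average rank (6+7)/2 = 6.5.
B has value 89 → rank 2.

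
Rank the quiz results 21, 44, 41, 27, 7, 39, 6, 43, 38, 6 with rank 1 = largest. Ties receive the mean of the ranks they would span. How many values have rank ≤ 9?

8

Sorted (descending): 44, 43, 41, 39, 38, 27, 21, 7, 6, 6
The 2 values of 6 occupy positions 9–10 → average rank (9+10)/2 = 9.5.
Ranks ≤ 9: {1, 2, 3, 4, 5, 6, 7, 8} → 8 values.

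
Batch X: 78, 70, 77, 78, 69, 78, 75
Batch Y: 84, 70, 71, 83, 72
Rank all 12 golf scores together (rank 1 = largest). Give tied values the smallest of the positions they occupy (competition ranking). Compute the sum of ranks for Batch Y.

30

Sorted (descending): 84, 83, 78, 78, 78, 77, 75, 72, 71, 70, 70, 69
The 3 values of 78 occupy positions 3–5 → each gets rank 3.
The 2 values of 70 occupy positions 10–11 → each gets rank 10.
Batch Y values → pooled ranks: 84→1, 70→10, 71→9, 83→2, 72→8
Rank sum = 1 + 10 + 9 + 2 + 8 = 30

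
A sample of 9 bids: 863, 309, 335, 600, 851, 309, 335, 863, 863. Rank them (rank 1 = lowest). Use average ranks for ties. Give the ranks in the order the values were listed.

8, 1.5, 3.5, 5, 6, 1.5, 3.5, 8, 8

Sorted (ascending): 309, 309, 335, 335, 600, 851, 863, 863, 863
The 2 values of 309 occupy positions 1–2 → average rank (1+2)/2 = 1.5.
The 2 values of 335 occupy positions 3–4 → average rank (3+4)/2 = 3.5.
The 3 values of 863 occupy positions 7–9 → average rank 8.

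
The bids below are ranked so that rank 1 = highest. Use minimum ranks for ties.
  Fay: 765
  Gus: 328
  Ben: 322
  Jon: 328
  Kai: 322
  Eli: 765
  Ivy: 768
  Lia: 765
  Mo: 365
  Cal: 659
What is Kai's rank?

Sorted (descending): 768, 765, 765, 765, 659, 365, 328, 328, 322, 322
The 3 values of 765 occupy positions 2–4 → each gets rank 2.
The 2 values of 328 occupy positions 7–8 → each gets rank 7.
The 2 values of 322 occupy positions 9–10 → each gets rank 9.
Kai has value 322 → rank 9.

9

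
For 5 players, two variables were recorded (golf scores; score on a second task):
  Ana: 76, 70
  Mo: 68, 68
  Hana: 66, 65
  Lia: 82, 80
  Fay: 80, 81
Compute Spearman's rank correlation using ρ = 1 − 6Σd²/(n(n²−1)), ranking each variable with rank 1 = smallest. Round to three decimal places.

0.900

Ranks of variable 1: 3, 2, 1, 5, 4
Ranks of variable 2: 3, 2, 1, 4, 5
d = r₁ − r₂: 0, 0, 0, 1, -1
d²: 0, 0, 0, 1, 1; Σd² = 2
ρ = 1 − 6·2/(5·24) = 1 − 12/120 = 0.900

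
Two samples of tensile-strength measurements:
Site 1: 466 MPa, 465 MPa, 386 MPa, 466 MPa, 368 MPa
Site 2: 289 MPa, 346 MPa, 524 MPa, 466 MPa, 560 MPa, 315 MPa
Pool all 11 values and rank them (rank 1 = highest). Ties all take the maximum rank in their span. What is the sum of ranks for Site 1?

31

Sorted (descending): 560, 524, 466, 466, 466, 465, 386, 368, 346, 315, 289
The 3 values of 466 occupy positions 3–5 → each gets rank 5.
Site 1 values → pooled ranks: 466→5, 465→6, 386→7, 466→5, 368→8
Rank sum = 5 + 6 + 7 + 5 + 8 = 31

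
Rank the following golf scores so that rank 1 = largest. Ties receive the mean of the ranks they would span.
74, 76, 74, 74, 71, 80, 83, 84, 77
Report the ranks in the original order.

Sorted (descending): 84, 83, 80, 77, 76, 74, 74, 74, 71
The 3 values of 74 occupy positions 6–8 → average rank 7.

7, 5, 7, 7, 9, 3, 2, 1, 4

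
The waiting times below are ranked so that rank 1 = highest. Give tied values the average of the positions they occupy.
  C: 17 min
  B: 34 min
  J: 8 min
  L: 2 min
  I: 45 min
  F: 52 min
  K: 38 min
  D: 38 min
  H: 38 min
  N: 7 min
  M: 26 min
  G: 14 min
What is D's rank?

4

Sorted (descending): 52, 45, 38, 38, 38, 34, 26, 17, 14, 8, 7, 2
The 3 values of 38 occupy positions 3–5 → average rank 4.
D has value 38 min → rank 4.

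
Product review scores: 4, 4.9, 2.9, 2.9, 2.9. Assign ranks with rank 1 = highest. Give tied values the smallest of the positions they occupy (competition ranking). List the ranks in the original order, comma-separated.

Sorted (descending): 4.9, 4, 2.9, 2.9, 2.9
The 3 values of 2.9 occupy positions 3–5 → each gets rank 3.

2, 1, 3, 3, 3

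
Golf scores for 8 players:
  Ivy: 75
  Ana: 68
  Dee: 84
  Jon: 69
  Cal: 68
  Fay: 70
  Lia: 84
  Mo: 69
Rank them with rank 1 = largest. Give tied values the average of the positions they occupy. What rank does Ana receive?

Sorted (descending): 84, 84, 75, 70, 69, 69, 68, 68
The 2 values of 84 occupy positions 1–2 → average rank (1+2)/2 = 1.5.
The 2 values of 69 occupy positions 5–6 → average rank (5+6)/2 = 5.5.
The 2 values of 68 occupy positions 7–8 → average rank (7+8)/2 = 7.5.
Ana has value 68 → rank 7.5.

7.5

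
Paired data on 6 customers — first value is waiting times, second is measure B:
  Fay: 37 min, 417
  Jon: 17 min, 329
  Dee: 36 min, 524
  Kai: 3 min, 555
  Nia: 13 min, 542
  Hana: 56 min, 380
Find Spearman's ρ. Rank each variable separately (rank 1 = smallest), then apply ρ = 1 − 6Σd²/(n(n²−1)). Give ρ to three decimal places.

-0.657

Ranks of variable 1: 5, 3, 4, 1, 2, 6
Ranks of variable 2: 3, 1, 4, 6, 5, 2
d = r₁ − r₂: 2, 2, 0, -5, -3, 4
d²: 4, 4, 0, 25, 9, 16; Σd² = 58
ρ = 1 − 6·58/(6·35) = 1 − 348/210 = -0.657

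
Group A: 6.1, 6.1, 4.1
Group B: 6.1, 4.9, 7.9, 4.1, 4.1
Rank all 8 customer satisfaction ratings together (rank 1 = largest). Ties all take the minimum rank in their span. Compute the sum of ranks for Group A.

10

Sorted (descending): 7.9, 6.1, 6.1, 6.1, 4.9, 4.1, 4.1, 4.1
The 3 values of 6.1 occupy positions 2–4 → each gets rank 2.
The 3 values of 4.1 occupy positions 6–8 → each gets rank 6.
Group A values → pooled ranks: 6.1→2, 6.1→2, 4.1→6
Rank sum = 2 + 2 + 6 = 10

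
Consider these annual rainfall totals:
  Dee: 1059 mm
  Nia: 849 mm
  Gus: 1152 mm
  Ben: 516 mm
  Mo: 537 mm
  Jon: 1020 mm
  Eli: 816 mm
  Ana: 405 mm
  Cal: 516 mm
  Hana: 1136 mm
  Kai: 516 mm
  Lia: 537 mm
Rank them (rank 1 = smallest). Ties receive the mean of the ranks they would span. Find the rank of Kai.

Sorted (ascending): 405, 516, 516, 516, 537, 537, 816, 849, 1020, 1059, 1136, 1152
The 3 values of 516 occupy positions 2–4 → average rank 3.
The 2 values of 537 occupy positions 5–6 → average rank (5+6)/2 = 5.5.
Kai has value 516 mm → rank 3.

3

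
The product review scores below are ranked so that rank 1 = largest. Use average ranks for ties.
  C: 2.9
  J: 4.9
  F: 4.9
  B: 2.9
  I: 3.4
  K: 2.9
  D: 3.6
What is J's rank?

Sorted (descending): 4.9, 4.9, 3.6, 3.4, 2.9, 2.9, 2.9
The 2 values of 4.9 occupy positions 1–2 → average rank (1+2)/2 = 1.5.
The 3 values of 2.9 occupy positions 5–7 → average rank 6.
J has value 4.9 → rank 1.5.

1.5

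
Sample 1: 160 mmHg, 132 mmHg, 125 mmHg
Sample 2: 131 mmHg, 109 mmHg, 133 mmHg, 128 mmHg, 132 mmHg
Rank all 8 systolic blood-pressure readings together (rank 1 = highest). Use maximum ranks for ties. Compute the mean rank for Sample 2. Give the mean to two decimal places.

Sorted (descending): 160, 133, 132, 132, 131, 128, 125, 109
The 2 values of 132 occupy positions 3–4 → each gets rank 4.
Sample 2 values → pooled ranks: 131→5, 109→8, 133→2, 128→6, 132→4
Mean rank = (5 + 8 + 2 + 6 + 4) / 5 = 5.00

5.00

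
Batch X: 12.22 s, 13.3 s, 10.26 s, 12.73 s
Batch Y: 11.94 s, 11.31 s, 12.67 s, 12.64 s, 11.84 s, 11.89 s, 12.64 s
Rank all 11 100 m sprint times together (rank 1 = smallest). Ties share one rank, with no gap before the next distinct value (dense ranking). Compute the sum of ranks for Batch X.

26

Sorted (ascending): 10.26, 11.31, 11.84, 11.89, 11.94, 12.22, 12.64, 12.64, 12.67, 12.73, 13.3
The 2 values of 12.64 share dense rank 7.
Remaining distinct values take the next consecutive integers.
Batch X values → pooled ranks: 12.22→6, 13.3→10, 10.26→1, 12.73→9
Rank sum = 6 + 10 + 1 + 9 = 26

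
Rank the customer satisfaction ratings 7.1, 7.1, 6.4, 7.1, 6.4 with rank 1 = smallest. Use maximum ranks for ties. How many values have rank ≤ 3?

Sorted (ascending): 6.4, 6.4, 7.1, 7.1, 7.1
The 2 values of 6.4 occupy positions 1–2 → each gets rank 2.
The 3 values of 7.1 occupy positions 3–5 → each gets rank 5.
Ranks ≤ 3: {2, 2} → 2 values.

2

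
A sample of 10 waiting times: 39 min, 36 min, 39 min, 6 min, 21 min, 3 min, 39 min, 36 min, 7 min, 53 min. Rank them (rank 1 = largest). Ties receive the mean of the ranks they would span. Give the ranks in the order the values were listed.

3, 5.5, 3, 9, 7, 10, 3, 5.5, 8, 1

Sorted (descending): 53, 39, 39, 39, 36, 36, 21, 7, 6, 3
The 3 values of 39 occupy positions 2–4 → average rank 3.
The 2 values of 36 occupy positions 5–6 → average rank (5+6)/2 = 5.5.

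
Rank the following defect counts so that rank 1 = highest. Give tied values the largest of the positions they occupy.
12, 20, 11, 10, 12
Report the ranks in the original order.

Sorted (descending): 20, 12, 12, 11, 10
The 2 values of 12 occupy positions 2–3 → each gets rank 3.

3, 1, 4, 5, 3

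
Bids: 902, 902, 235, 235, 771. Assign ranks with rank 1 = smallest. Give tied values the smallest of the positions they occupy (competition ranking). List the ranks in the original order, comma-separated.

4, 4, 1, 1, 3

Sorted (ascending): 235, 235, 771, 902, 902
The 2 values of 235 occupy positions 1–2 → each gets rank 1.
The 2 values of 902 occupy positions 4–5 → each gets rank 4.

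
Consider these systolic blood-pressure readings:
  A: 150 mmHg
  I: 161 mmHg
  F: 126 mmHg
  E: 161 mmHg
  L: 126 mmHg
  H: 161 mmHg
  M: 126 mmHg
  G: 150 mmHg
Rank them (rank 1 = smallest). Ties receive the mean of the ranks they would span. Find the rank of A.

4.5

Sorted (ascending): 126, 126, 126, 150, 150, 161, 161, 161
The 3 values of 126 occupy positions 1–3 → average rank 2.
The 2 values of 150 occupy positions 4–5 → average rank (4+5)/2 = 4.5.
The 3 values of 161 occupy positions 6–8 → average rank 7.
A has value 150 mmHg → rank 4.5.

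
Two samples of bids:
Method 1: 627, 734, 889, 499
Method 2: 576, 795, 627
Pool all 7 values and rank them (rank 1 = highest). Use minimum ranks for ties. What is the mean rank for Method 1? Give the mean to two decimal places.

3.75

Sorted (descending): 889, 795, 734, 627, 627, 576, 499
The 2 values of 627 occupy positions 4–5 → each gets rank 4.
Method 1 values → pooled ranks: 627→4, 734→3, 889→1, 499→7
Mean rank = (4 + 3 + 1 + 7) / 4 = 3.75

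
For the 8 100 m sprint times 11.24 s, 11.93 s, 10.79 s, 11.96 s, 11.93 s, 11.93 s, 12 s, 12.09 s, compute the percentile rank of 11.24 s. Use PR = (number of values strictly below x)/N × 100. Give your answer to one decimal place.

N = 8.
Strictly below 11.24: 1. Equal to 11.24: 1.
PR = 1/8 × 100 = 12.5

12.5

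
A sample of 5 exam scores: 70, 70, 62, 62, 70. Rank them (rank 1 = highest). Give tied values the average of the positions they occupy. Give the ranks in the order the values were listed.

Sorted (descending): 70, 70, 70, 62, 62
The 3 values of 70 occupy positions 1–3 → average rank 2.
The 2 values of 62 occupy positions 4–5 → average rank (4+5)/2 = 4.5.

2, 2, 4.5, 4.5, 2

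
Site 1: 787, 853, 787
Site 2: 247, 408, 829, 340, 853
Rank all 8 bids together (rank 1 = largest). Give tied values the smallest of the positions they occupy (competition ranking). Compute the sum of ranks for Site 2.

25

Sorted (descending): 853, 853, 829, 787, 787, 408, 340, 247
The 2 values of 853 occupy positions 1–2 → each gets rank 1.
The 2 values of 787 occupy positions 4–5 → each gets rank 4.
Site 2 values → pooled ranks: 247→8, 408→6, 829→3, 340→7, 853→1
Rank sum = 8 + 6 + 3 + 7 + 1 = 25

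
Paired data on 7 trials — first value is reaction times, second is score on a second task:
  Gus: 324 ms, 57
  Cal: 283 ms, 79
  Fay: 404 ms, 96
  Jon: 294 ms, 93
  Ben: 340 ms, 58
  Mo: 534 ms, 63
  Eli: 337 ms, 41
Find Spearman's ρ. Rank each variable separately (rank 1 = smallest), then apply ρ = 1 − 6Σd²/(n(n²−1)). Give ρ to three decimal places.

0.000

Ranks of variable 1: 3, 1, 6, 2, 5, 7, 4
Ranks of variable 2: 2, 5, 7, 6, 3, 4, 1
d = r₁ − r₂: 1, -4, -1, -4, 2, 3, 3
d²: 1, 16, 1, 16, 4, 9, 9; Σd² = 56
ρ = 1 − 6·56/(7·48) = 1 − 336/336 = 0.000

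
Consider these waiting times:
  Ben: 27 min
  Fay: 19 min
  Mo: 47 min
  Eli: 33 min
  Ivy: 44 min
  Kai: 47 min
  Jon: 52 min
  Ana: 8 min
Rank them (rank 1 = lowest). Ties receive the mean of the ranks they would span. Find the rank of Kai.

Sorted (ascending): 8, 19, 27, 33, 44, 47, 47, 52
The 2 values of 47 occupy positions 6–7 → average rank (6+7)/2 = 6.5.
Kai has value 47 min → rank 6.5.

6.5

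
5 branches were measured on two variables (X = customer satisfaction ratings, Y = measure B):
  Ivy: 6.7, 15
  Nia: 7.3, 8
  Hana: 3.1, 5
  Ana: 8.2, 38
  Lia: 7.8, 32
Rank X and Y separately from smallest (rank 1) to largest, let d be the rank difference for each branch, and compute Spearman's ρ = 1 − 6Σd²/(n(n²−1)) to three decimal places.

0.900

Ranks of variable 1: 2, 3, 1, 5, 4
Ranks of variable 2: 3, 2, 1, 5, 4
d = r₁ − r₂: -1, 1, 0, 0, 0
d²: 1, 1, 0, 0, 0; Σd² = 2
ρ = 1 − 6·2/(5·24) = 1 − 12/120 = 0.900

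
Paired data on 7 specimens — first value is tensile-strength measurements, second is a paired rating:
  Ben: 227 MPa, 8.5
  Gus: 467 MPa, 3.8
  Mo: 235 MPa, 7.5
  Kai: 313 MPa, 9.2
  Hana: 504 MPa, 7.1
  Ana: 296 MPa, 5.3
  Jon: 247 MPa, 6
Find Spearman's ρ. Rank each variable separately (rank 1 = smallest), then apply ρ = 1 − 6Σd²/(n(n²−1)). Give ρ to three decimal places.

-0.357

Ranks of variable 1: 1, 6, 2, 5, 7, 4, 3
Ranks of variable 2: 6, 1, 5, 7, 4, 2, 3
d = r₁ − r₂: -5, 5, -3, -2, 3, 2, 0
d²: 25, 25, 9, 4, 9, 4, 0; Σd² = 76
ρ = 1 − 6·76/(7·48) = 1 − 456/336 = -0.357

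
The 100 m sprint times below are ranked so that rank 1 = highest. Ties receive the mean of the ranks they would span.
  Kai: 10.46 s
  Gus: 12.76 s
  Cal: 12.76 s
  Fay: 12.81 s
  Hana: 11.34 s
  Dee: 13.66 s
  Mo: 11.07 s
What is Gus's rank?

3.5

Sorted (descending): 13.66, 12.81, 12.76, 12.76, 11.34, 11.07, 10.46
The 2 values of 12.76 occupy positions 3–4 → average rank (3+4)/2 = 3.5.
Gus has value 12.76 s → rank 3.5.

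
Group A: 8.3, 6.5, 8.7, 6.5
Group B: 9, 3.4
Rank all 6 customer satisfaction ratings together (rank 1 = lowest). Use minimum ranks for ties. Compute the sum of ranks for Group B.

7

Sorted (ascending): 3.4, 6.5, 6.5, 8.3, 8.7, 9
The 2 values of 6.5 occupy positions 2–3 → each gets rank 2.
Group B values → pooled ranks: 9→6, 3.4→1
Rank sum = 6 + 1 = 7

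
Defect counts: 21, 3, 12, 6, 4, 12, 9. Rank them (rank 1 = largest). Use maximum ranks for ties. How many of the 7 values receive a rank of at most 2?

1

Sorted (descending): 21, 12, 12, 9, 6, 4, 3
The 2 values of 12 occupy positions 2–3 → each gets rank 3.
Ranks ≤ 2: {1} → 1 value.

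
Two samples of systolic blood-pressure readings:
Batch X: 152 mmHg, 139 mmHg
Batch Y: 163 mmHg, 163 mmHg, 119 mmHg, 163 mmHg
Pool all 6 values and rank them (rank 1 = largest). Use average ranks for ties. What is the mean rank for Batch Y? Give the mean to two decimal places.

3.00

Sorted (descending): 163, 163, 163, 152, 139, 119
The 3 values of 163 occupy positions 1–3 → average rank 2.
Batch Y values → pooled ranks: 163→2, 163→2, 119→6, 163→2
Mean rank = (2 + 2 + 6 + 2) / 4 = 3.00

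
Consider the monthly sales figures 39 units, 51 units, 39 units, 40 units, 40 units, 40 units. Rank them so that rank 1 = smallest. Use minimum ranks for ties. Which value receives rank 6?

Sorted (ascending): 39, 39, 40, 40, 40, 51
The 2 values of 39 occupy positions 1–2 → each gets rank 1.
The 3 values of 40 occupy positions 3–5 → each gets rank 3.
Rank 6 → value 51.

51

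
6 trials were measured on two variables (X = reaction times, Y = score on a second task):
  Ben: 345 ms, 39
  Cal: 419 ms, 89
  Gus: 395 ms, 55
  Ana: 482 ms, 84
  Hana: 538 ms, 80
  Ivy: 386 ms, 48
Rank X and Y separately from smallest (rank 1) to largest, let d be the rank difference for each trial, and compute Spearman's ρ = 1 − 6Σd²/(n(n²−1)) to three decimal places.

Ranks of variable 1: 1, 4, 3, 5, 6, 2
Ranks of variable 2: 1, 6, 3, 5, 4, 2
d = r₁ − r₂: 0, -2, 0, 0, 2, 0
d²: 0, 4, 0, 0, 4, 0; Σd² = 8
ρ = 1 − 6·8/(6·35) = 1 − 48/210 = 0.771

0.771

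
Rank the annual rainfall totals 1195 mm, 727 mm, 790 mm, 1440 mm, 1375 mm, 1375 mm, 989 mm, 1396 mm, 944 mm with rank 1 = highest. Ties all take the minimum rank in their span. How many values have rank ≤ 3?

Sorted (descending): 1440, 1396, 1375, 1375, 1195, 989, 944, 790, 727
The 2 values of 1375 occupy positions 3–4 → each gets rank 3.
Ranks ≤ 3: {1, 2, 3, 3} → 4 values.

4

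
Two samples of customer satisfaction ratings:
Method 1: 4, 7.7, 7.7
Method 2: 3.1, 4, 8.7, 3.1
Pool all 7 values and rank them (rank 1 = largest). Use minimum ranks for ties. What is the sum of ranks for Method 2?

Sorted (descending): 8.7, 7.7, 7.7, 4, 4, 3.1, 3.1
The 2 values of 7.7 occupy positions 2–3 → each gets rank 2.
The 2 values of 4 occupy positions 4–5 → each gets rank 4.
The 2 values of 3.1 occupy positions 6–7 → each gets rank 6.
Method 2 values → pooled ranks: 3.1→6, 4→4, 8.7→1, 3.1→6
Rank sum = 6 + 4 + 1 + 6 = 17

17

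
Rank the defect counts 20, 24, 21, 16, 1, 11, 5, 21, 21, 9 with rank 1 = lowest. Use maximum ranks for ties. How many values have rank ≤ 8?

Sorted (ascending): 1, 5, 9, 11, 16, 20, 21, 21, 21, 24
The 3 values of 21 occupy positions 7–9 → each gets rank 9.
Ranks ≤ 8: {1, 2, 3, 4, 5, 6} → 6 values.

6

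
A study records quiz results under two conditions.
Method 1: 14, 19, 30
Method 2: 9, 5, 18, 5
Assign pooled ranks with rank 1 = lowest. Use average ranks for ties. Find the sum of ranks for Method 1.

Sorted (ascending): 5, 5, 9, 14, 18, 19, 30
The 2 values of 5 occupy positions 1–2 → average rank (1+2)/2 = 1.5.
Method 1 values → pooled ranks: 14→4, 19→6, 30→7
Rank sum = 4 + 6 + 7 = 17

17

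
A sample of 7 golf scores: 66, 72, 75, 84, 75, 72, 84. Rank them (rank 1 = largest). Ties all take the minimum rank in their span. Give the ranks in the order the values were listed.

7, 5, 3, 1, 3, 5, 1

Sorted (descending): 84, 84, 75, 75, 72, 72, 66
The 2 values of 84 occupy positions 1–2 → each gets rank 1.
The 2 values of 75 occupy positions 3–4 → each gets rank 3.
The 2 values of 72 occupy positions 5–6 → each gets rank 5.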